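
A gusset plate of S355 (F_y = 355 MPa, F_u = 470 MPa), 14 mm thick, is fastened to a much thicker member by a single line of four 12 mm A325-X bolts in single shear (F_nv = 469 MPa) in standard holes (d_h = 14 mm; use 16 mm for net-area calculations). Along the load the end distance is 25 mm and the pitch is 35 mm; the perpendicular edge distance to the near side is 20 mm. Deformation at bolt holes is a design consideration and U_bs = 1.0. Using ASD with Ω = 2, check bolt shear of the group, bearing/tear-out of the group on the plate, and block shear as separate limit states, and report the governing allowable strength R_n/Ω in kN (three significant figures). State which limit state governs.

106 kN (bolt shear governs)

Bolt shear: A_b = π·12²/4 = 113.1 mm²; R_n = 469 × 113.1 × 4 × 1 / 1000 = 212.2 kN → 212.2 / 2 = 106 kN.
Bearing: edge l_c = 18, r_n = 142.1 kN; interior l_c = 21, r_n = 165.8 kN; R_n = 142.1 + 3·165.8 = 639.6 kN → 320 kN.
Block shear: A_gv = 1820, A_nv = 1036, A_nt = 168 mm²; R_n = min(0.6F_uA_nv, 0.6F_yA_gv) + U_bs·F_u·A_nt = 371.1 kN → 186 kN.
Bolt shear governs: 106 kN.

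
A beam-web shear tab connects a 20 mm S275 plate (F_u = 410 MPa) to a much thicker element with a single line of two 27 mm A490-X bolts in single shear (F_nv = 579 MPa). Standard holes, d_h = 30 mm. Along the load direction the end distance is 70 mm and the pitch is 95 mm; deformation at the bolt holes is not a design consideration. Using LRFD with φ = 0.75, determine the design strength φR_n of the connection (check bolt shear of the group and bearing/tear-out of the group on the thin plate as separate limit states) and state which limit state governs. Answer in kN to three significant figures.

497 kN (bolt shear governs)

Bolt shear: A_b = π·27²/4 = 572.6 mm²; R_n = 579 × 572.6 × 2 × 1 / 1000 = 663 kN → 0.75 × 663 = 497 kN.
Bearing (1.5 l_c t F_u ≤ 3.0 d t F_u): upper limit = 3.0·27·20·410 / 1000 = 664.2 kN.
  Edge l_c = 70 − 30/2 = 55 → r_n = 664.2 kN; interior l_c = 95 − 30 = 65 → r_n = 664.2 kN.
  R_n,bearing = 1·664.2 + 1·664.2 = 1328 kN → 0.75 × 1328 = 996 kN.
Bolt shear governs: 497 kN.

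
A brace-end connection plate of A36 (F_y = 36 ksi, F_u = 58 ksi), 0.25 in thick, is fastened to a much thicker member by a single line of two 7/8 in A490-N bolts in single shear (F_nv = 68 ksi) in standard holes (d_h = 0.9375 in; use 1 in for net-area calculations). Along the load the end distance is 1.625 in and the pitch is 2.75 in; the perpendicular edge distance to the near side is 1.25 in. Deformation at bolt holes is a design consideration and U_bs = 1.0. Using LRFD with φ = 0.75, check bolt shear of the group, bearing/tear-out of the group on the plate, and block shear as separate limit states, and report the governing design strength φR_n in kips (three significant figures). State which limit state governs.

Bolt shear: A_b = π·0.875²/4 = 0.6013 in²; R_n = 68 × 0.6013 × 2 × 1 = 81.78 kips → 0.75 × 81.78 = 61.3 kips.
Bearing: edge l_c = 1.156, r_n = 20.12 kips; interior l_c = 1.812, r_n = 30.45 kips; R_n = 20.12 + 1·30.45 = 50.57 kips → 37.9 kips.
Block shear: A_gv = 1.094, A_nv = 0.7188, A_nt = 0.1875 in²; R_n = min(0.6F_uA_nv, 0.6F_yA_gv) + U_bs·F_u·A_nt = 34.5 kips → 25.9 kips.
Block shear governs: 25.9 kips.

25.9 kips (block shear governs)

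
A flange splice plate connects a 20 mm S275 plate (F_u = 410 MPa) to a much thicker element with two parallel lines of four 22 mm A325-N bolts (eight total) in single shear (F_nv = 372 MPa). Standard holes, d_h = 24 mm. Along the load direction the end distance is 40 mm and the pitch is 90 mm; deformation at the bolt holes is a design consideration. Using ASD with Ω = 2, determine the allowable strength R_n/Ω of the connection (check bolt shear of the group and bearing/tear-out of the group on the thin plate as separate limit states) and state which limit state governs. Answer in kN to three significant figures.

Bolt shear: A_b = π·22²/4 = 380.1 mm²; R_n = 372 × 380.1 × 8 × 1 / 1000 = 1131 kN → 1131 / 2 = 566 kN.
Bearing (1.2 l_c t F_u ≤ 2.4 d t F_u): upper limit = 2.4·22·20·410 / 1000 = 433 kN.
  Edge l_c = 40 − 24/2 = 28 → r_n = 275.5 kN; interior l_c = 90 − 24 = 66 → r_n = 433 kN.
  R_n,bearing = 2·275.5 + 6·433 = 3149 kN → 3149 / 2 = 1570 kN.
Bolt shear governs: 566 kN.

566 kN (bolt shear governs)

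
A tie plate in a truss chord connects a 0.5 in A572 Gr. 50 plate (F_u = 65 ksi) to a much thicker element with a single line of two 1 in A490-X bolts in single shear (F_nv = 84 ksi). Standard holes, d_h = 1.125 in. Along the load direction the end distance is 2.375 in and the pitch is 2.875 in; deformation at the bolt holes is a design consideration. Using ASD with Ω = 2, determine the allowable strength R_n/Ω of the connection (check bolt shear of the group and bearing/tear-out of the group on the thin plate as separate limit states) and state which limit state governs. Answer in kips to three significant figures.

Bolt shear: A_b = π·1²/4 = 0.7854 in²; R_n = 84 × 0.7854 × 2 × 1 = 131.9 kips → 131.9 / 2 = 66 kips.
Bearing (1.2 l_c t F_u ≤ 2.4 d t F_u): upper limit = 2.4·1·0.5·65 = 78 kips.
  Edge l_c = 2.375 − 1.125/2 = 1.812 → r_n = 70.69 kips; interior l_c = 2.875 − 1.125 = 1.75 → r_n = 68.25 kips.
  R_n,bearing = 1·70.69 + 1·68.25 = 138.9 kips → 138.9 / 2 = 69.5 kips.
Bolt shear governs: 66 kips.

66 kips (bolt shear governs)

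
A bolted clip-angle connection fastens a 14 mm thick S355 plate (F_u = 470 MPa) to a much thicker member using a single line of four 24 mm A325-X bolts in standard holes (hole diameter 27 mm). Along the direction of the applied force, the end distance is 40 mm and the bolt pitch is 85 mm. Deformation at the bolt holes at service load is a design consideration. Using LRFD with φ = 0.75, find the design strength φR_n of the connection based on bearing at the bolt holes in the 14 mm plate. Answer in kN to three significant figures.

1010 kN

Per bolt r_n = 1.2 l_c t F_u ≤ 2.4 d t F_u; upper limit = 2.4 × 24 × 14 × 470 / 1000 = 379 kN.
Edge bolt: l_c = 40 − 27/2 = 26.5 mm → 1.2 × 26.5 × 14 × 470 / 1000 = 209.2 → r_n = 209.2 kN.
Interior bolts: l_c = 85 − 27 = 58 mm → 1.2 × 58 × 14 × 470 / 1000 = 458 → r_n = 379 kN.
R_n = 1 × 209.2 + 3 × 379 = 1346 kN.
Design strength φR_n = 0.75 × 1346 = 1010 kN.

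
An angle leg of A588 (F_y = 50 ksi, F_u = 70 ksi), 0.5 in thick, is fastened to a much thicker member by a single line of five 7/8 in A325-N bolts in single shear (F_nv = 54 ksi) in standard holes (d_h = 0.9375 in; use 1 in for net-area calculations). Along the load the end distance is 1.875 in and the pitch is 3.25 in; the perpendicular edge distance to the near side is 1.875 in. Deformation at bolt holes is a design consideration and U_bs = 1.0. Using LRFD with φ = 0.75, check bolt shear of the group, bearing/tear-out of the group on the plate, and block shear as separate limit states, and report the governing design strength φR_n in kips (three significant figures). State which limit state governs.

122 kips (bolt shear governs)

Bolt shear: A_b = π·0.875²/4 = 0.6013 in²; R_n = 54 × 0.6013 × 5 × 1 = 162.4 kips → 0.75 × 162.4 = 122 kips.
Bearing: edge l_c = 1.406, r_n = 59.06 kips; interior l_c = 2.312, r_n = 73.5 kips; R_n = 59.06 + 4·73.5 = 353.1 kips → 265 kips.
Block shear: A_gv = 7.438, A_nv = 5.188, A_nt = 0.6875 in²; R_n = min(0.6F_uA_nv, 0.6F_yA_gv) + U_bs·F_u·A_nt = 266 kips → 200 kips.
Bolt shear governs: 122 kips.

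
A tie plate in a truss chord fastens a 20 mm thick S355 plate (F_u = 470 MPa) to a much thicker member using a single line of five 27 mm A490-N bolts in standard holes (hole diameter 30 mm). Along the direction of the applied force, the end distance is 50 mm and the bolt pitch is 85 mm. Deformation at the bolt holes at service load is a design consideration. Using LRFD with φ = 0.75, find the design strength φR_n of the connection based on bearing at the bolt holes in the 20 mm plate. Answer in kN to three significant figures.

Per bolt r_n = 1.2 l_c t F_u ≤ 2.4 d t F_u; upper limit = 2.4 × 27 × 20 × 470 / 1000 = 609.1 kN.
Edge bolt: l_c = 50 − 30/2 = 35 mm → 1.2 × 35 × 20 × 470 / 1000 = 394.8 → r_n = 394.8 kN.
Interior bolts: l_c = 85 − 30 = 55 mm → 1.2 × 55 × 20 × 470 / 1000 = 620.4 → r_n = 609.1 kN.
R_n = 1 × 394.8 + 4 × 609.1 = 2831 kN.
Design strength φR_n = 0.75 × 2831 = 2120 kN.

2120 kN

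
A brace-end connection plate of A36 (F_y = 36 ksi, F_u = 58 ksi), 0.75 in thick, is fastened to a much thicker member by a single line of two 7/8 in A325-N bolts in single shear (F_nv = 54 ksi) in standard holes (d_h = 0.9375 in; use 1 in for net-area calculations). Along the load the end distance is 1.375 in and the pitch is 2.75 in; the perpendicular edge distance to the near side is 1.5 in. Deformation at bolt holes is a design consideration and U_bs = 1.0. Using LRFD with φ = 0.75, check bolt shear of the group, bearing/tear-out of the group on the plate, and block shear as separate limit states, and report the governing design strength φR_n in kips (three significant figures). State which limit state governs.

Bolt shear: A_b = π·0.875²/4 = 0.6013 in²; R_n = 54 × 0.6013 × 2 × 1 = 64.94 kips → 0.75 × 64.94 = 48.7 kips.
Bearing: edge l_c = 0.9062, r_n = 47.31 kips; interior l_c = 1.812, r_n = 91.35 kips; R_n = 47.31 + 1·91.35 = 138.7 kips → 104 kips.
Block shear: A_gv = 3.094, A_nv = 1.969, A_nt = 0.75 in²; R_n = min(0.6F_uA_nv, 0.6F_yA_gv) + U_bs·F_u·A_nt = 110.3 kips → 82.7 kips.
Bolt shear governs: 48.7 kips.

48.7 kips (bolt shear governs)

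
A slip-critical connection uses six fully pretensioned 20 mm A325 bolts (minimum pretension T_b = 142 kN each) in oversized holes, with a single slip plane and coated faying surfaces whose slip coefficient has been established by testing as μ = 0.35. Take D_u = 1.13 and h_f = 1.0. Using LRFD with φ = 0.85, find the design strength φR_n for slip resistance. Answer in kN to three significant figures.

R_n = μ · D_u · h_f · T_b · n_s · n_b = 0.35 × 1.13 × 1.0 × 142 × 1 × 6 = 337 kN.
Design strength φR_n = 0.85 × 337 = 286 kN.

286 kN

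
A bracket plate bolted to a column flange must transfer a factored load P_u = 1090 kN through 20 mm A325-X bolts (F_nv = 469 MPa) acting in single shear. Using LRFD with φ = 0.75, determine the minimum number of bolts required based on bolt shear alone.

10 bolts

A_b = π·20²/4 = 314.2 mm².
Per-bolt design strength φR_n = 0.75 × 469 × 314.2 × 1 / 1000 = 110.5 kN.
n ≥ 1090 / 110.5 = 9.864 → use 10 bolts.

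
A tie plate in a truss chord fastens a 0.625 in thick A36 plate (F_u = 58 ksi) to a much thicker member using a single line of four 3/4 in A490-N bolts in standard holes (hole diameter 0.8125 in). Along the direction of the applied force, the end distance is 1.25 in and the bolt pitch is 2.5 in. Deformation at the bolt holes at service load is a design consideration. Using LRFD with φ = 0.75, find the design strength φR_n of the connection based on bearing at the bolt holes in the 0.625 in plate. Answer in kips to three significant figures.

174 kips

Per bolt r_n = 1.2 l_c t F_u ≤ 2.4 d t F_u; upper limit = 2.4 × 0.75 × 0.625 × 58 = 65.25 kips.
Edge bolt: l_c = 1.25 − 0.8125/2 = 0.8438 in → 1.2 × 0.8438 × 0.625 × 58 = 36.7 → r_n = 36.7 kips.
Interior bolts: l_c = 2.5 − 0.8125 = 1.688 in → 1.2 × 1.688 × 0.625 × 58 = 73.41 → r_n = 65.25 kips.
R_n = 1 × 36.7 + 3 × 65.25 = 232.5 kips.
Design strength φR_n = 0.75 × 232.5 = 174 kips.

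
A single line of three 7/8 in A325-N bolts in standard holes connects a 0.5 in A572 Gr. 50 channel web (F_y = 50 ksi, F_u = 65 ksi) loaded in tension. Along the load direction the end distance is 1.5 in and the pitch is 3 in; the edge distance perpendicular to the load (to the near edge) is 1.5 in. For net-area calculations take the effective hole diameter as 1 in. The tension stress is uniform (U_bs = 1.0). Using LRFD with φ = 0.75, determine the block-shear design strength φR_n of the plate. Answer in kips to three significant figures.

97.5 kips

Shear plane L_v = 1.5 + 2·3 = 7.5 in; A_gv = 7.5 × 0.5 = 3.75 in².
A_nv = (7.5 − 2.5·1) × 0.5 = 2.5 in².
A_nt = (1.5 − 0.5·1) × 0.5 = 0.5 in².
0.6 F_u A_nv = 97.5 kips; 0.6 F_y A_gv = 112.5 kips → shear rupture governs the shear term.
R_n = 97.5 + 1.0 × 65 × 0.5 = 130 kips.
Design strength φR_n = 0.75 × 130 = 97.5 kips.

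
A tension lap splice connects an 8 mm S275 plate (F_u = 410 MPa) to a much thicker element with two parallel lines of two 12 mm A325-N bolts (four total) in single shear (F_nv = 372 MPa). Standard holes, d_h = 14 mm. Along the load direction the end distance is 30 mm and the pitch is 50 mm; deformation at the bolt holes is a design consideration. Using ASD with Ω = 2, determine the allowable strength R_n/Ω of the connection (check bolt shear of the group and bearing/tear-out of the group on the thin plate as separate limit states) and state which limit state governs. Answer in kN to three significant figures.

84.1 kN (bolt shear governs)

Bolt shear: A_b = π·12²/4 = 113.1 mm²; R_n = 372 × 113.1 × 4 × 1 / 1000 = 168.3 kN → 168.3 / 2 = 84.1 kN.
Bearing (1.2 l_c t F_u ≤ 2.4 d t F_u): upper limit = 2.4·12·8·410 / 1000 = 94.46 kN.
  Edge l_c = 30 − 14/2 = 23 → r_n = 90.53 kN; interior l_c = 50 − 14 = 36 → r_n = 94.46 kN.
  R_n,bearing = 2·90.53 + 2·94.46 = 370 kN → 370 / 2 = 185 kN.
Bolt shear governs: 84.1 kN.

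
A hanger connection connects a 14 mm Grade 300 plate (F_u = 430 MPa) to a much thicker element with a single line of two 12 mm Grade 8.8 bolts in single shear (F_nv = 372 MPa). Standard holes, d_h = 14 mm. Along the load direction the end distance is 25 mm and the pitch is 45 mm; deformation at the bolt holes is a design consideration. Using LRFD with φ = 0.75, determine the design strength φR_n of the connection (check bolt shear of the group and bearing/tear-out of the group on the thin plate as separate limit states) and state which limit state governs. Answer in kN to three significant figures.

Bolt shear: A_b = π·12²/4 = 113.1 mm²; R_n = 372 × 113.1 × 2 × 1 / 1000 = 84.14 kN → 0.75 × 84.14 = 63.1 kN.
Bearing (1.2 l_c t F_u ≤ 2.4 d t F_u): upper limit = 2.4·12·14·430 / 1000 = 173.4 kN.
  Edge l_c = 25 − 14/2 = 18 → r_n = 130 kN; interior l_c = 45 − 14 = 31 → r_n = 173.4 kN.
  R_n,bearing = 1·130 + 1·173.4 = 303.4 kN → 0.75 × 303.4 = 228 kN.
Bolt shear governs: 63.1 kN.

63.1 kN (bolt shear governs)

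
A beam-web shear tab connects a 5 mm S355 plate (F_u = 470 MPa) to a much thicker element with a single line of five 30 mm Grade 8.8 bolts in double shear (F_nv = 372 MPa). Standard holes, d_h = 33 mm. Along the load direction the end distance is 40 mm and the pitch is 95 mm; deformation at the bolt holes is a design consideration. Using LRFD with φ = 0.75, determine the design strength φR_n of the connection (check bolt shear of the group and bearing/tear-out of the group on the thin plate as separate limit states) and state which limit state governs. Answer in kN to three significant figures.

Bolt shear: A_b = π·30²/4 = 706.9 mm²; R_n = 372 × 706.9 × 5 × 2 / 1000 = 2630 kN → 0.75 × 2630 = 1970 kN.
Bearing (1.2 l_c t F_u ≤ 2.4 d t F_u): upper limit = 2.4·30·5·470 / 1000 = 169.2 kN.
  Edge l_c = 40 − 33/2 = 23.5 → r_n = 66.27 kN; interior l_c = 95 − 33 = 62 → r_n = 169.2 kN.
  R_n,bearing = 1·66.27 + 4·169.2 = 743.1 kN → 0.75 × 743.1 = 557 kN.
Bearing governs: 557 kN.

557 kN (bearing governs)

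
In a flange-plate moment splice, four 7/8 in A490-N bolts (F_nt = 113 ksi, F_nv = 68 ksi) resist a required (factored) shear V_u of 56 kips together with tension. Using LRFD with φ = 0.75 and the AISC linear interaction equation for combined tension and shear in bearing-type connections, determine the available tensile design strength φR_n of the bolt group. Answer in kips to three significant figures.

172 kips

A_b = π·0.875²/4 = 0.6013 in²; f_rv = 56 / (4 × 0.6013) = 23.28 ksi.
F'_nt = 1.3 F_nt − (F_nt / φF_nv) f_rv = 1.3·113 − (113/(0.75·68))·23.28 = 95.31 ksi, capped at F_nt → F'_nt = 95.31 ksi.
R_n = F'_nt · A_b · n = 95.31 × 0.6013 × 4 = 229.3 kips.
Design strength φR_n = 0.75 × 229.3 = 172 kips.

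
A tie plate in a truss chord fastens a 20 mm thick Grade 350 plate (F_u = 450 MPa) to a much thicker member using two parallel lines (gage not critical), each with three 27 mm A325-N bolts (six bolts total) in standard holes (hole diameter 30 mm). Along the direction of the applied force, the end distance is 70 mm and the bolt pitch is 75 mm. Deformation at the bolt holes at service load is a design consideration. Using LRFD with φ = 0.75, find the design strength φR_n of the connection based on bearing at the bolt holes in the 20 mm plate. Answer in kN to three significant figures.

2330 kN

Per bolt r_n = 1.2 l_c t F_u ≤ 2.4 d t F_u; upper limit = 2.4 × 27 × 20 × 450 / 1000 = 583.2 kN.
Edge bolt: l_c = 70 − 30/2 = 55 mm → 1.2 × 55 × 20 × 450 / 1000 = 594 → r_n = 583.2 kN.
Interior bolts: l_c = 75 − 30 = 45 mm → 1.2 × 45 × 20 × 450 / 1000 = 486 → r_n = 486 kN.
R_n = 2 × 583.2 + 4 × 486 = 3110 kN.
Design strength φR_n = 0.75 × 3110 = 2330 kN.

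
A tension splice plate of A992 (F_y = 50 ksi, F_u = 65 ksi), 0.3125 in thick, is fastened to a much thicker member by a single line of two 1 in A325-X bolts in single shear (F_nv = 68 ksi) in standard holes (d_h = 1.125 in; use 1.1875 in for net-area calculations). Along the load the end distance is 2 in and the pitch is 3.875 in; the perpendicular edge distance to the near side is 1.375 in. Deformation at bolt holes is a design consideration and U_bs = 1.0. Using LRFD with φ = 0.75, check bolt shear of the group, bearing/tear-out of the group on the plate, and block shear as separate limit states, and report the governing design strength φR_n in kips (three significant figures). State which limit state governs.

49.3 kips (block shear governs)

Bolt shear: A_b = π·1²/4 = 0.7854 in²; R_n = 68 × 0.7854 × 2 × 1 = 106.8 kips → 0.75 × 106.8 = 80.1 kips.
Bearing: edge l_c = 1.438, r_n = 35.04 kips; interior l_c = 2.75, r_n = 48.75 kips; R_n = 35.04 + 1·48.75 = 83.79 kips → 62.8 kips.
Block shear: A_gv = 1.836, A_nv = 1.279, A_nt = 0.2441 in²; R_n = min(0.6F_uA_nv, 0.6F_yA_gv) + U_bs·F_u·A_nt = 65.76 kips → 49.3 kips.
Block shear governs: 49.3 kips.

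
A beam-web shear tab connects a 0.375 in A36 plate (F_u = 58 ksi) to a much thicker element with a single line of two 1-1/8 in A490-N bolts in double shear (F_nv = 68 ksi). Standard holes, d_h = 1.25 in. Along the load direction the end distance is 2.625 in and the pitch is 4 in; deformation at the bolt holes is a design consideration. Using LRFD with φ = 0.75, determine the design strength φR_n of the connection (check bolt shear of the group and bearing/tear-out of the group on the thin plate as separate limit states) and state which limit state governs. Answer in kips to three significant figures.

Bolt shear: A_b = π·1.125²/4 = 0.994 in²; R_n = 68 × 0.994 × 2 × 2 = 270.4 kips → 0.75 × 270.4 = 203 kips.
Bearing (1.2 l_c t F_u ≤ 2.4 d t F_u): upper limit = 2.4·1.125·0.375·58 = 58.72 kips.
  Edge l_c = 2.625 − 1.25/2 = 2 → r_n = 52.2 kips; interior l_c = 4 − 1.25 = 2.75 → r_n = 58.72 kips.
  R_n,bearing = 1·52.2 + 1·58.72 = 110.9 kips → 0.75 × 110.9 = 83.2 kips.
Bearing governs: 83.2 kips.

83.2 kips (bearing governs)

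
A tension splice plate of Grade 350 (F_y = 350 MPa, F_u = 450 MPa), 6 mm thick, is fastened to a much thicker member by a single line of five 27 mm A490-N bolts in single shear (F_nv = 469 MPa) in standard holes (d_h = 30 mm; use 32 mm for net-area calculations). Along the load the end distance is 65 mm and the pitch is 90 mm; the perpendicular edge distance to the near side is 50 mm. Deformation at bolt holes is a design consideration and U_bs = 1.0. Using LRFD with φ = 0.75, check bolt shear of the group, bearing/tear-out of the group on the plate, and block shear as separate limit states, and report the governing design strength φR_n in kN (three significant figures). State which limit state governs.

410 kN (block shear governs)

Bolt shear: A_b = π·27²/4 = 572.6 mm²; R_n = 469 × 572.6 × 5 × 1 / 1000 = 1343 kN → 0.75 × 1343 = 1010 kN.
Bearing: edge l_c = 50, r_n = 162 kN; interior l_c = 60, r_n = 175 kN; R_n = 162 + 4·175 = 861.8 kN → 646 kN.
Block shear: A_gv = 2550, A_nv = 1686, A_nt = 204 mm²; R_n = min(0.6F_uA_nv, 0.6F_yA_gv) + U_bs·F_u·A_nt = 547 kN → 410 kN.
Block shear governs: 410 kN.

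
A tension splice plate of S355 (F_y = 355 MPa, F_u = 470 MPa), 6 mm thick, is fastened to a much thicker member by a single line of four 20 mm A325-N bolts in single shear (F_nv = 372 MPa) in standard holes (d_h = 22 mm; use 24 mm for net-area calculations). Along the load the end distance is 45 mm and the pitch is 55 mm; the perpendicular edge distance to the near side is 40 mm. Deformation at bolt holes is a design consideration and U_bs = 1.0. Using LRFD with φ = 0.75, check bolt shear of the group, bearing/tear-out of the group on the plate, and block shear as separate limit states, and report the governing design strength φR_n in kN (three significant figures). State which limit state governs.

Bolt shear: A_b = π·20²/4 = 314.2 mm²; R_n = 372 × 314.2 × 4 × 1 / 1000 = 467.5 kN → 0.75 × 467.5 = 351 kN.
Bearing: edge l_c = 34, r_n = 115.1 kN; interior l_c = 33, r_n = 111.7 kN; R_n = 115.1 + 3·111.7 = 450.1 kN → 338 kN.
Block shear: A_gv = 1260, A_nv = 756, A_nt = 168 mm²; R_n = min(0.6F_uA_nv, 0.6F_yA_gv) + U_bs·F_u·A_nt = 292.2 kN → 219 kN.
Block shear governs: 219 kN.

219 kN (block shear governs)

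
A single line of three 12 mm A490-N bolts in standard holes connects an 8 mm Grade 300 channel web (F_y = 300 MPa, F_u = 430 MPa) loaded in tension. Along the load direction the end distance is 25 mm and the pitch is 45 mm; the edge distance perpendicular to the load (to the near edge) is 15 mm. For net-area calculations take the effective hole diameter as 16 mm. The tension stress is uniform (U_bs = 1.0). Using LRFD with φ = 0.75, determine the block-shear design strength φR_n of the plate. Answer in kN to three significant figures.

134 kN

Shear plane L_v = 25 + 2·45 = 115 mm; A_gv = 115 × 8 = 920 mm².
A_nv = (115 − 2.5·16) × 8 = 600 mm².
A_nt = (15 − 0.5·16) × 8 = 56 mm².
0.6 F_u A_nv = 154.8 kN; 0.6 F_y A_gv = 165.6 kN → shear rupture governs the shear term.
R_n = 154.8 + 1.0 × 430 × 56 / 1000 = 178.9 kN.
Design strength φR_n = 0.75 × 178.9 = 134 kN.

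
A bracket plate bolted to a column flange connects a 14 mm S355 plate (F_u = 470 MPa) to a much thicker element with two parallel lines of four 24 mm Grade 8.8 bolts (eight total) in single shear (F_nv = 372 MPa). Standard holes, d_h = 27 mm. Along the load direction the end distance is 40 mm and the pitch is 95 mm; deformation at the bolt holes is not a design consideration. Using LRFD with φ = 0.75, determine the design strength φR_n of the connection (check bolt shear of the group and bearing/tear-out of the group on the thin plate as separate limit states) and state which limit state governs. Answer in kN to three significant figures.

1010 kN (bolt shear governs)

Bolt shear: A_b = π·24²/4 = 452.4 mm²; R_n = 372 × 452.4 × 8 × 1 / 1000 = 1346 kN → 0.75 × 1346 = 1010 kN.
Bearing (1.5 l_c t F_u ≤ 3.0 d t F_u): upper limit = 3.0·24·14·470 / 1000 = 473.8 kN.
  Edge l_c = 40 − 27/2 = 26.5 → r_n = 261.6 kN; interior l_c = 95 − 27 = 68 → r_n = 473.8 kN.
  R_n,bearing = 2·261.6 + 6·473.8 = 3366 kN → 0.75 × 3366 = 2520 kN.
Bolt shear governs: 1010 kN.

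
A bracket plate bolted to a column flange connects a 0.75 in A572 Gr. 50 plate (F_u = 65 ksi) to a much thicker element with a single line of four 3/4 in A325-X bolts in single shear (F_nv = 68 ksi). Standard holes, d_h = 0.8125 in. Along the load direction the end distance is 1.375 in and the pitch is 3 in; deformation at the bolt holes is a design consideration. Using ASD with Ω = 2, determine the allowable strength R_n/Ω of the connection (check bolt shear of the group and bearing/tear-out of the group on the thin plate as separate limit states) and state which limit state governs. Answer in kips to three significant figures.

Bolt shear: A_b = π·0.75²/4 = 0.4418 in²; R_n = 68 × 0.4418 × 4 × 1 = 120.2 kips → 120.2 / 2 = 60.1 kips.
Bearing (1.2 l_c t F_u ≤ 2.4 d t F_u): upper limit = 2.4·0.75·0.75·65 = 87.75 kips.
  Edge l_c = 1.375 − 0.8125/2 = 0.9688 → r_n = 56.67 kips; interior l_c = 3 − 0.8125 = 2.188 → r_n = 87.75 kips.
  R_n,bearing = 1·56.67 + 3·87.75 = 319.9 kips → 319.9 / 2 = 160 kips.
Bolt shear governs: 60.1 kips.

60.1 kips (bolt shear governs)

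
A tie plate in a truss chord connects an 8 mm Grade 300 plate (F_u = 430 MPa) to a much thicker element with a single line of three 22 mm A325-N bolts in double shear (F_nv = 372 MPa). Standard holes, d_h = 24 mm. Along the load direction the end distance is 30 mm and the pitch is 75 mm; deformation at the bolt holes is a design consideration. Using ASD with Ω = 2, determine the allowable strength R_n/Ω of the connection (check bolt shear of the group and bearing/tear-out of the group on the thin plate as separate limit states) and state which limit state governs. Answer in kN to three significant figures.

Bolt shear: A_b = π·22²/4 = 380.1 mm²; R_n = 372 × 380.1 × 3 × 2 / 1000 = 848.5 kN → 848.5 / 2 = 424 kN.
Bearing (1.2 l_c t F_u ≤ 2.4 d t F_u): upper limit = 2.4·22·8·430 / 1000 = 181.6 kN.
  Edge l_c = 30 − 24/2 = 18 → r_n = 74.3 kN; interior l_c = 75 − 24 = 51 → r_n = 181.6 kN.
  R_n,bearing = 1·74.3 + 2·181.6 = 437.6 kN → 437.6 / 2 = 219 kN.
Bearing governs: 219 kN.

219 kN (bearing governs)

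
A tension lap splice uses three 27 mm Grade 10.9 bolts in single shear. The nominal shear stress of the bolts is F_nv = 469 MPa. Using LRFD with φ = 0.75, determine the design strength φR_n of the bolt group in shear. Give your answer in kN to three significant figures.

604 kN

A_b = π × 27² / 4 = 572.6 mm².
R_n = F_nv · A_b · n · n_s = 469 × 572.6 × 3 × 1 / 1000 = 805.6 kN.
Design strength φR_n = 0.75 × 805.6 = 604 kN.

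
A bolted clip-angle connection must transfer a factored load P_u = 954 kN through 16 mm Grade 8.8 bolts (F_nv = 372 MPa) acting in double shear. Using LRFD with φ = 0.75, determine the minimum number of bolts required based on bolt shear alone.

A_b = π·16²/4 = 201.1 mm².
Per-bolt design strength φR_n = 0.75 × 372 × 201.1 × 2 / 1000 = 112.2 kN.
n ≥ 954 / 112.2 = 8.503 → use 9 bolts.

9 bolts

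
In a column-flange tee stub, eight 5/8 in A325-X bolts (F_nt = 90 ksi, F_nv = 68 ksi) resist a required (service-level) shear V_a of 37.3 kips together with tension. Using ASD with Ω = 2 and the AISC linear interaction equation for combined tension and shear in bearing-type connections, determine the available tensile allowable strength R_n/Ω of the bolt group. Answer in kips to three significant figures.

A_b = π·0.625²/4 = 0.3068 in²; f_rv = 37.3 / (8 × 0.3068) = 15.2 ksi.
F'_nt = 1.3 F_nt − (Ω F_nt / F_nv) f_rv = 1.3·90 − (2·90/68)·15.2 = 76.77 ksi, capped at F_nt → F'_nt = 76.77 ksi.
R_n = F'_nt · A_b · n = 76.77 × 0.3068 × 8 = 188.4 kips.
Allowable strength R_n/Ω = 188.4 / 2 = 94.2 kips.

94.2 kips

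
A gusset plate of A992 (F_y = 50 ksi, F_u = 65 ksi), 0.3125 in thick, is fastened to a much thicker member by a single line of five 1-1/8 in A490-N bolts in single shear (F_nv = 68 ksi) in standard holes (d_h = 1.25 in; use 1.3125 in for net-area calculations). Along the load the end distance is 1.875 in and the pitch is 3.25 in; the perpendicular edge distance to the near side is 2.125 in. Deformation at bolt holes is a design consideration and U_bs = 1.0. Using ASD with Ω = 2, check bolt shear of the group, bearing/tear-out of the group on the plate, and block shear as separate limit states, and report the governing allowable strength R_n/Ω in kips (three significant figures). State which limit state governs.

Bolt shear: A_b = π·1.125²/4 = 0.994 in²; R_n = 68 × 0.994 × 5 × 1 = 338 kips → 338 / 2 = 169 kips.
Bearing: edge l_c = 1.25, r_n = 30.47 kips; interior l_c = 2, r_n = 48.75 kips; R_n = 30.47 + 4·48.75 = 225.5 kips → 113 kips.
Block shear: A_gv = 4.648, A_nv = 2.803, A_nt = 0.459 in²; R_n = min(0.6F_uA_nv, 0.6F_yA_gv) + U_bs·F_u·A_nt = 139.1 kips → 69.6 kips.
Block shear governs: 69.6 kips.

69.6 kips (block shear governs)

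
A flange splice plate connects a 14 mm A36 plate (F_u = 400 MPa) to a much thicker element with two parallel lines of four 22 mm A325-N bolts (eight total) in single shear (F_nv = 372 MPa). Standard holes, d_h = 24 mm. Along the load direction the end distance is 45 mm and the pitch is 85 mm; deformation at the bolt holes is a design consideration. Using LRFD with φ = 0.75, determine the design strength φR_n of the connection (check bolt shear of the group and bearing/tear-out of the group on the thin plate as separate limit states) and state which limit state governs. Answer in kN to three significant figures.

Bolt shear: A_b = π·22²/4 = 380.1 mm²; R_n = 372 × 380.1 × 8 × 1 / 1000 = 1131 kN → 0.75 × 1131 = 848 kN.
Bearing (1.2 l_c t F_u ≤ 2.4 d t F_u): upper limit = 2.4·22·14·400 / 1000 = 295.7 kN.
  Edge l_c = 45 − 24/2 = 33 → r_n = 221.8 kN; interior l_c = 85 − 24 = 61 → r_n = 295.7 kN.
  R_n,bearing = 2·221.8 + 6·295.7 = 2218 kN → 0.75 × 2218 = 1660 kN.
Bolt shear governs: 848 kN.

848 kN (bolt shear governs)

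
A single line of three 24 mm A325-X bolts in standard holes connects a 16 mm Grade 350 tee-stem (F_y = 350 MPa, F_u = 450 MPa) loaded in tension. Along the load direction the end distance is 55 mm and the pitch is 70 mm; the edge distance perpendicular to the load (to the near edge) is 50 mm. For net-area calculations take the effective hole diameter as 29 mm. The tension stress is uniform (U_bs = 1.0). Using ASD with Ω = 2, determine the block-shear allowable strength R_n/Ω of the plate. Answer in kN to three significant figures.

Shear plane L_v = 55 + 2·70 = 195 mm; A_gv = 195 × 16 = 3120 mm².
A_nv = (195 − 2.5·29) × 16 = 1960 mm².
A_nt = (50 − 0.5·29) × 16 = 568 mm².
0.6 F_u A_nv = 529.2 kN; 0.6 F_y A_gv = 655.2 kN → shear rupture governs the shear term.
R_n = 529.2 + 1.0 × 450 × 568 / 1000 = 784.8 kN.
Allowable strength R_n/Ω = 784.8 / 2 = 392 kN.

392 kN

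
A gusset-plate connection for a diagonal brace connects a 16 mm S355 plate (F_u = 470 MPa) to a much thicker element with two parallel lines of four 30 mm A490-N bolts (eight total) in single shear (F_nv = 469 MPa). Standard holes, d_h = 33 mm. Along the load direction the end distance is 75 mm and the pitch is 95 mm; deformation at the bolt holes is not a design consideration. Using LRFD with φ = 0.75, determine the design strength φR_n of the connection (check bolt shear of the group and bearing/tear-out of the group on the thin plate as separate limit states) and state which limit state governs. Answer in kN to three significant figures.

1990 kN (bolt shear governs)

Bolt shear: A_b = π·30²/4 = 706.9 mm²; R_n = 469 × 706.9 × 8 × 1 / 1000 = 2652 kN → 0.75 × 2652 = 1990 kN.
Bearing (1.5 l_c t F_u ≤ 3.0 d t F_u): upper limit = 3.0·30·16·470 / 1000 = 676.8 kN.
  Edge l_c = 75 − 33/2 = 58.5 → r_n = 659.9 kN; interior l_c = 95 − 33 = 62 → r_n = 676.8 kN.
  R_n,bearing = 2·659.9 + 6·676.8 = 5381 kN → 0.75 × 5381 = 4040 kN.
Bolt shear governs: 1990 kN.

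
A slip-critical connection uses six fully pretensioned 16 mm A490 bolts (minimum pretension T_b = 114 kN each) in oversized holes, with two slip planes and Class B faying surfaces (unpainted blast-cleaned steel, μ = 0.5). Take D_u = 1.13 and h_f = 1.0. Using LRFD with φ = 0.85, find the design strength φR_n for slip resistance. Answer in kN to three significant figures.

657 kN

R_n = μ · D_u · h_f · T_b · n_s · n_b = 0.5 × 1.13 × 1.0 × 114 × 2 × 6 = 772.9 kN.
Design strength φR_n = 0.85 × 772.9 = 657 kN.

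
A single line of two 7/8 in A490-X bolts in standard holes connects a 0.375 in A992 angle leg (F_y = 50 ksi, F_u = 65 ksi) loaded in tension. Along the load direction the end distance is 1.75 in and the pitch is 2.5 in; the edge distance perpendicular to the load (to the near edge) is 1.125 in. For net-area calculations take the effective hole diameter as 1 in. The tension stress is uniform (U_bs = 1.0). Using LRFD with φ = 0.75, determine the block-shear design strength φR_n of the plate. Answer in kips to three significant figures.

41.6 kips

Shear plane L_v = 1.75 + 1·2.5 = 4.25 in; A_gv = 4.25 × 0.375 = 1.594 in².
A_nv = (4.25 − 1.5·1) × 0.375 = 1.031 in².
A_nt = (1.125 − 0.5·1) × 0.375 = 0.2344 in².
0.6 F_u A_nv = 40.22 kips; 0.6 F_y A_gv = 47.81 kips → shear rupture governs the shear term.
R_n = 40.22 + 1.0 × 65 × 0.2344 = 55.45 kips.
Design strength φR_n = 0.75 × 55.45 = 41.6 kips.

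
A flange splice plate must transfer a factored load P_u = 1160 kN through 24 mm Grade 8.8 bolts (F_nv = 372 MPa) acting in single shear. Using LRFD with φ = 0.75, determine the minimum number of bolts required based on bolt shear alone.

10 bolts

A_b = π·24²/4 = 452.4 mm².
Per-bolt design strength φR_n = 0.75 × 372 × 452.4 × 1 / 1000 = 126.2 kN.
n ≥ 1160 / 126.2 = 9.191 → use 10 bolts.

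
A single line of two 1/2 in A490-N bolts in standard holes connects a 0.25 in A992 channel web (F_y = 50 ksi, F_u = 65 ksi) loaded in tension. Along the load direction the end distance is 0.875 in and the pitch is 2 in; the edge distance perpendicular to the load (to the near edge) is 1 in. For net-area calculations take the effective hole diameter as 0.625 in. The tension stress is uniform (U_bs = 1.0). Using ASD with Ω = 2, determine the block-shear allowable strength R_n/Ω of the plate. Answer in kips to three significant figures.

Shear plane L_v = 0.875 + 1·2 = 2.875 in; A_gv = 2.875 × 0.25 = 0.7188 in².
A_nv = (2.875 − 1.5·0.625) × 0.25 = 0.4844 in².
A_nt = (1 − 0.5·0.625) × 0.25 = 0.1719 in².
0.6 F_u A_nv = 18.89 kips; 0.6 F_y A_gv = 21.56 kips → shear rupture governs the shear term.
R_n = 18.89 + 1.0 × 65 × 0.1719 = 30.06 kips.
Allowable strength R_n/Ω = 30.06 / 2 = 15 kips.

15 kips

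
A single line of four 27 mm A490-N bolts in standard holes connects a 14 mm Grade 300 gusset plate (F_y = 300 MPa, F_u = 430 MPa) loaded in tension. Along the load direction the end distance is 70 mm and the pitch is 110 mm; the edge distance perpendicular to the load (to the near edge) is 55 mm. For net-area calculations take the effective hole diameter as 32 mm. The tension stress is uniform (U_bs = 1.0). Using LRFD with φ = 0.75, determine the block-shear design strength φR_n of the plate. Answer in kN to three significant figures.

932 kN

Shear plane L_v = 70 + 3·110 = 400 mm; A_gv = 400 × 14 = 5600 mm².
A_nv = (400 − 3.5·32) × 14 = 4032 mm².
A_nt = (55 − 0.5·32) × 14 = 546 mm².
0.6 F_u A_nv = 1040 kN; 0.6 F_y A_gv = 1008 kN → shear yielding governs the shear term.
R_n = 1008 + 1.0 × 430 × 546 / 1000 = 1243 kN.
Design strength φR_n = 0.75 × 1243 = 932 kN.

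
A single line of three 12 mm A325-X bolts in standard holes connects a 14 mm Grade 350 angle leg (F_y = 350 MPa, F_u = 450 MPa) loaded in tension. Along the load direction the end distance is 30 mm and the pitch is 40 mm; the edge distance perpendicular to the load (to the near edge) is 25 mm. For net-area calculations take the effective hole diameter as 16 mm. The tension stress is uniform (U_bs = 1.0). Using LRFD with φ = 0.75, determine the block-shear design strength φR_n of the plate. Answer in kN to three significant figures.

Shear plane L_v = 30 + 2·40 = 110 mm; A_gv = 110 × 14 = 1540 mm².
A_nv = (110 − 2.5·16) × 14 = 980 mm².
A_nt = (25 − 0.5·16) × 14 = 238 mm².
0.6 F_u A_nv = 264.6 kN; 0.6 F_y A_gv = 323.4 kN → shear rupture governs the shear term.
R_n = 264.6 + 1.0 × 450 × 238 / 1000 = 371.7 kN.
Design strength φR_n = 0.75 × 371.7 = 279 kN.

279 kN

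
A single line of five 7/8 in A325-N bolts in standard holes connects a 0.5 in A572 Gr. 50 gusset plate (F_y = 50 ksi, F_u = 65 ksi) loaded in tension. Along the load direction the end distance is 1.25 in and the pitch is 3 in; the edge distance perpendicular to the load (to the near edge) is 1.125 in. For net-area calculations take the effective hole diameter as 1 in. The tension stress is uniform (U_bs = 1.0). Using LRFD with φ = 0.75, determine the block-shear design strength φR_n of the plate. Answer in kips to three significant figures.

Shear plane L_v = 1.25 + 4·3 = 13.25 in; A_gv = 13.25 × 0.5 = 6.625 in².
A_nv = (13.25 − 4.5·1) × 0.5 = 4.375 in².
A_nt = (1.125 − 0.5·1) × 0.5 = 0.3125 in².
0.6 F_u A_nv = 170.6 kips; 0.6 F_y A_gv = 198.8 kips → shear rupture governs the shear term.
R_n = 170.6 + 1.0 × 65 × 0.3125 = 190.9 kips.
Design strength φR_n = 0.75 × 190.9 = 143 kips.

143 kips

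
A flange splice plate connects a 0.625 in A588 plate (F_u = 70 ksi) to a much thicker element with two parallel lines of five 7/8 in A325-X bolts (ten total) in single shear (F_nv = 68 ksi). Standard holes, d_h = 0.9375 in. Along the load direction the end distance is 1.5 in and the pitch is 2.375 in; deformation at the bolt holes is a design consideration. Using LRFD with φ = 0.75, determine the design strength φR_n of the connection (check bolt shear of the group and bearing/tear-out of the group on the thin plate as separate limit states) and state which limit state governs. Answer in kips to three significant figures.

Bolt shear: A_b = π·0.875²/4 = 0.6013 in²; R_n = 68 × 0.6013 × 10 × 1 = 408.9 kips → 0.75 × 408.9 = 307 kips.
Bearing (1.2 l_c t F_u ≤ 2.4 d t F_u): upper limit = 2.4·0.875·0.625·70 = 91.88 kips.
  Edge l_c = 1.5 − 0.9375/2 = 1.031 → r_n = 54.14 kips; interior l_c = 2.375 − 0.9375 = 1.438 → r_n = 75.47 kips.
  R_n,bearing = 2·54.14 + 8·75.47 = 712 kips → 0.75 × 712 = 534 kips.
Bolt shear governs: 307 kips.

307 kips (bolt shear governs)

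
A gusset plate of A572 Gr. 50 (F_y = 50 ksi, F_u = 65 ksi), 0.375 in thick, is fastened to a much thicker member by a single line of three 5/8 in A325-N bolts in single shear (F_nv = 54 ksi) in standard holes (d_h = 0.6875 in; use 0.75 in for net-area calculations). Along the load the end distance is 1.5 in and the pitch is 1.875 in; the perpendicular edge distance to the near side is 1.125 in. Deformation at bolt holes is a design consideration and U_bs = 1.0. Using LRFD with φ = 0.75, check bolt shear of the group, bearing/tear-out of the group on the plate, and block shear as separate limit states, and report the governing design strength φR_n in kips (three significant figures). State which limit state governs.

Bolt shear: A_b = π·0.625²/4 = 0.3068 in²; R_n = 54 × 0.3068 × 3 × 1 = 49.7 kips → 0.75 × 49.7 = 37.3 kips.
Bearing: edge l_c = 1.156, r_n = 33.82 kips; interior l_c = 1.188, r_n = 34.73 kips; R_n = 33.82 + 2·34.73 = 103.3 kips → 77.5 kips.
Block shear: A_gv = 1.969, A_nv = 1.266, A_nt = 0.2812 in²; R_n = min(0.6F_uA_nv, 0.6F_yA_gv) + U_bs·F_u·A_nt = 67.64 kips → 50.7 kips.
Bolt shear governs: 37.3 kips.

37.3 kips (bolt shear governs)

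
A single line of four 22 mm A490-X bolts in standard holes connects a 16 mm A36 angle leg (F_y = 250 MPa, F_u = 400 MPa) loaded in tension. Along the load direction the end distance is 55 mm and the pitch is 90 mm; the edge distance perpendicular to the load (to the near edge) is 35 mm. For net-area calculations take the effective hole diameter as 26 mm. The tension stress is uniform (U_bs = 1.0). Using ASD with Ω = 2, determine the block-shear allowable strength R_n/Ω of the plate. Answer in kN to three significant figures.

Shear plane L_v = 55 + 3·90 = 325 mm; A_gv = 325 × 16 = 5200 mm².
A_nv = (325 − 3.5·26) × 16 = 3744 mm².
A_nt = (35 − 0.5·26) × 16 = 352 mm².
0.6 F_u A_nv = 898.6 kN; 0.6 F_y A_gv = 780 kN → shear yielding governs the shear term.
R_n = 780 + 1.0 × 400 × 352 / 1000 = 920.8 kN.
Allowable strength R_n/Ω = 920.8 / 2 = 460 kN.

460 kN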